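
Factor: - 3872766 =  - 2^1 * 3^1*71^1*9091^1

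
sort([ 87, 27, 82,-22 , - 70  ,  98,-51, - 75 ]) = [-75, - 70,-51,-22, 27, 82,87, 98 ]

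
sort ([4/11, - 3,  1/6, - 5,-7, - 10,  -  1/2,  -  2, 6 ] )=[-10,  -  7,-5,  -  3, - 2, - 1/2, 1/6,4/11,  6 ] 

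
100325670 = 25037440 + 75288230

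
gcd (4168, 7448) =8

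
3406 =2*1703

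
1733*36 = 62388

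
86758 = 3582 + 83176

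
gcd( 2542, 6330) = 2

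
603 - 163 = 440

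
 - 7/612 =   -  7/612= - 0.01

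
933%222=45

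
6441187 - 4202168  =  2239019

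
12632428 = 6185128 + 6447300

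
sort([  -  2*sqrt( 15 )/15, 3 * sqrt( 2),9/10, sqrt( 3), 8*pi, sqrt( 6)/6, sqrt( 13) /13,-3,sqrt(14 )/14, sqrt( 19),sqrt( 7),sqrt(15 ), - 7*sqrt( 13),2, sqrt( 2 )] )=[-7*sqrt(13) , - 3, - 2*sqrt( 15)/15,  sqrt ( 14 ) /14,sqrt( 13) /13, sqrt(6)/6,9/10, sqrt(2),sqrt( 3 ),2,sqrt ( 7 ), sqrt( 15), 3*sqrt( 2 ), sqrt(19 ),8*pi ] 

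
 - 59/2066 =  - 1  +  2007/2066 = - 0.03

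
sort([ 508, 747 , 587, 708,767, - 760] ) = [ - 760, 508, 587,708, 747, 767] 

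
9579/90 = 3193/30 = 106.43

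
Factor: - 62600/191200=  -2^ ( - 2 )*239^( - 1)*313^1 = -  313/956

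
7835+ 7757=15592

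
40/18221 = 40/18221 = 0.00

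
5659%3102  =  2557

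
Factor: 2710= 2^1*5^1*271^1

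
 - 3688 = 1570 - 5258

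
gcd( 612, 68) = 68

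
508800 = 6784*75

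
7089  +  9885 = 16974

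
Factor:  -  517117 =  - 181^1*2857^1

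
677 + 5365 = 6042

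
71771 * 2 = 143542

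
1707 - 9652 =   -  7945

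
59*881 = 51979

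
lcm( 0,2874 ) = 0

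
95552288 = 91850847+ 3701441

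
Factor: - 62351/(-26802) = 2^(- 1)*3^ ( - 2)*1489^(-1)*62351^1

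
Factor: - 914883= - 3^1*304961^1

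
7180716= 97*74028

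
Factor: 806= 2^1*13^1*31^1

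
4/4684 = 1/1171 = 0.00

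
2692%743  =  463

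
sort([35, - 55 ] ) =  [ - 55, 35 ] 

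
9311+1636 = 10947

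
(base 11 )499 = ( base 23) 12h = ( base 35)gw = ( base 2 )1001010000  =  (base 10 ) 592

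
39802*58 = 2308516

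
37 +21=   58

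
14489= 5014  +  9475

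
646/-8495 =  - 646/8495  =  -0.08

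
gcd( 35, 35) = 35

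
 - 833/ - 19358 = 833/19358= 0.04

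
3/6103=3/6103 = 0.00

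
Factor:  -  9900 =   -  2^2 * 3^2*5^2 * 11^1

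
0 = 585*0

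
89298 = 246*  363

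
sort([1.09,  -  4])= [ -4,1.09]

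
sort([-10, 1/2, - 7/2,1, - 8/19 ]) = [  -  10,-7/2, - 8/19,1/2, 1]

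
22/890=11/445= 0.02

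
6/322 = 3/161= 0.02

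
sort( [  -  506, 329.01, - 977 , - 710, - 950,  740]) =[ - 977, - 950, - 710 , - 506,329.01 , 740 ]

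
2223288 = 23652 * 94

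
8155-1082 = 7073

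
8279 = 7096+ 1183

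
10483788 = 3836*2733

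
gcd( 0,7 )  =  7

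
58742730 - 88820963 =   -  30078233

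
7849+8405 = 16254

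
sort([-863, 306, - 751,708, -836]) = [-863,-836, - 751,306  ,  708]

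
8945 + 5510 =14455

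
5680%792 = 136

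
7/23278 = 7/23278 = 0.00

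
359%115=14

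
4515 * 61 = 275415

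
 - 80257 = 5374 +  - 85631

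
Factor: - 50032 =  - 2^4* 53^1*59^1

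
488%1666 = 488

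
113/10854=113/10854 = 0.01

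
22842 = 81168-58326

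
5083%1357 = 1012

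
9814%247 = 181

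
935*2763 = 2583405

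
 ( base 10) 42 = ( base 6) 110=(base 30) 1C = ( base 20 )22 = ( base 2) 101010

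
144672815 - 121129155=23543660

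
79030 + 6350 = 85380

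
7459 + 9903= 17362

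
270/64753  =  270/64753 = 0.00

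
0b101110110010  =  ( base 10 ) 2994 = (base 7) 11505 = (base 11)2282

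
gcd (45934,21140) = 14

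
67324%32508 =2308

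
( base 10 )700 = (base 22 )19i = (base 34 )KK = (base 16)2BC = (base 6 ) 3124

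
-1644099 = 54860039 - 56504138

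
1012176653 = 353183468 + 658993185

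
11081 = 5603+5478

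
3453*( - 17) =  - 58701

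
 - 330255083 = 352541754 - 682796837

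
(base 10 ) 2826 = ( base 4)230022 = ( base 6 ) 21030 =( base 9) 3780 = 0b101100001010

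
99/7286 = 99/7286=0.01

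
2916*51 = 148716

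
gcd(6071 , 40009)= 1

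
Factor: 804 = 2^2*3^1*67^1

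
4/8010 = 2/4005   =  0.00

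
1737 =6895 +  - 5158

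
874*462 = 403788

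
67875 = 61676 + 6199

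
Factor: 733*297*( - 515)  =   - 3^3*5^1 * 11^1*103^1*733^1 = -112116015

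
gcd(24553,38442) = 43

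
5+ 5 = 10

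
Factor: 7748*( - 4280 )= - 2^5*5^1*13^1*107^1*149^1 = - 33161440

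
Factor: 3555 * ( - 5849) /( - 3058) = 20793195/3058= 2^ ( - 1)  *3^2*5^1*11^ (-1 )*79^1*139^( - 1)*5849^1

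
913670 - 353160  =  560510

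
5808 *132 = 766656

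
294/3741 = 98/1247 = 0.08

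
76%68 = 8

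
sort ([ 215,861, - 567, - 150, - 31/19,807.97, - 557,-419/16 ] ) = [ - 567, - 557,-150, - 419/16, - 31/19, 215,807.97,861 ]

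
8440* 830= 7005200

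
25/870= 5/174 = 0.03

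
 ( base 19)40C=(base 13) 880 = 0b10110110000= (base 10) 1456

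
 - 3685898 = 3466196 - 7152094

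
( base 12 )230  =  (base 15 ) 169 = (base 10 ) 324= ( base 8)504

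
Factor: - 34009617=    - 3^1 * 23^1*492893^1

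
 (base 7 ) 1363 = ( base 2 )1000010111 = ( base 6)2251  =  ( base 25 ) LA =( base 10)535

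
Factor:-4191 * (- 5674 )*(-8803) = - 209332998402 = - 2^1 * 3^1*11^1*127^1*2837^1 * 8803^1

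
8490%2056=266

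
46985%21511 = 3963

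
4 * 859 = 3436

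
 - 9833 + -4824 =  - 14657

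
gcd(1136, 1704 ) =568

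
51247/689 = 74+261/689= 74.38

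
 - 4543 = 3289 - 7832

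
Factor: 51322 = 2^1*67^1 * 383^1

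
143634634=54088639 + 89545995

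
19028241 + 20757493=39785734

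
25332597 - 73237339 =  - 47904742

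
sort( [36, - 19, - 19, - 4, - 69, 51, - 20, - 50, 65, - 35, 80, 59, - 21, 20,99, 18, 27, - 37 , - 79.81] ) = [-79.81, - 69,- 50, - 37  ,-35, -21,  -  20,  -  19, - 19, - 4,18, 20, 27, 36,51,  59, 65,80, 99 ] 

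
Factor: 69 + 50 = 7^1*17^1= 119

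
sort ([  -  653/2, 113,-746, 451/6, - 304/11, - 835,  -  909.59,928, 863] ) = [ - 909.59, - 835 ,  -  746,-653/2,-304/11, 451/6, 113,863, 928]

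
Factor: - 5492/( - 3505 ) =2^2*5^ ( - 1) * 701^( - 1)*1373^1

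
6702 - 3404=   3298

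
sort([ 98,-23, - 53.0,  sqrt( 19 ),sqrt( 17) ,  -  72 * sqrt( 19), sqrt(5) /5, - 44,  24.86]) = [ - 72*sqrt( 19), - 53.0, - 44, - 23,sqrt( 5 )/5,sqrt( 17), sqrt( 19 ),24.86 , 98 ]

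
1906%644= 618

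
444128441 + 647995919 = 1092124360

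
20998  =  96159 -75161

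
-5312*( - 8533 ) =45327296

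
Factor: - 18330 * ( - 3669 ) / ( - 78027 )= - 22417590/26009 = - 2^1 * 3^1*5^1*13^1*31^( - 1 )*47^1*839^(  -  1) * 1223^1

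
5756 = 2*2878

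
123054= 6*20509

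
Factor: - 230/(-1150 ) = 1/5 = 5^ (  -  1 )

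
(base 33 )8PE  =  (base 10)9551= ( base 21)10DH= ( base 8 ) 22517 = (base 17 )1G0E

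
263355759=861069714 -597713955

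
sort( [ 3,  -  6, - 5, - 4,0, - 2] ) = [ - 6, -5, - 4, - 2,0,3 ]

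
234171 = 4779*49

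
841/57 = 14 + 43/57  =  14.75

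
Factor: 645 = 3^1*5^1*  43^1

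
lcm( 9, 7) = 63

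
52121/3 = 17373+2/3 = 17373.67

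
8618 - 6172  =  2446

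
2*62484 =124968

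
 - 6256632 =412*( - 15186) 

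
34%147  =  34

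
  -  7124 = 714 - 7838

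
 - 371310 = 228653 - 599963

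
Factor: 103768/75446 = 2^2*109^1*317^( - 1) = 436/317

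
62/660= 31/330 = 0.09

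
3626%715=51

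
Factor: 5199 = 3^1*1733^1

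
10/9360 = 1/936 = 0.00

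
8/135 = 8/135 = 0.06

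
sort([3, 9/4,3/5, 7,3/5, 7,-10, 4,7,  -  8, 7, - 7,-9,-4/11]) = [ - 10, -9, - 8,-7,-4/11,3/5,3/5 , 9/4,3, 4,7,7, 7,7]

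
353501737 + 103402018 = 456903755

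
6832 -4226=2606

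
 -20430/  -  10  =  2043  +  0/1  =  2043.00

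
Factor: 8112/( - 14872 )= - 6/11 = -2^1*3^1*11^(- 1 ) 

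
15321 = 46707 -31386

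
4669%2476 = 2193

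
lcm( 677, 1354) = 1354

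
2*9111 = 18222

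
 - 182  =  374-556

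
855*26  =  22230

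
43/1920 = 43/1920 = 0.02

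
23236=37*628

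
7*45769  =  320383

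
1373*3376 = 4635248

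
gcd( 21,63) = 21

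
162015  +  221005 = 383020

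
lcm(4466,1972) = 151844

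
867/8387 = 867/8387 = 0.10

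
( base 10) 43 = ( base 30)1d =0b101011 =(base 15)2D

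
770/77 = 10 = 10.00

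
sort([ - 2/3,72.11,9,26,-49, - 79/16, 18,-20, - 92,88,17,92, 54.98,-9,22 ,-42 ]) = [-92, - 49, - 42, - 20,-9, - 79/16, -2/3,9, 17,18,22,26,54.98 , 72.11,88,92 ] 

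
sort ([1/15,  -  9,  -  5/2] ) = [ - 9,-5/2, 1/15] 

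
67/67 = 1   =  1.00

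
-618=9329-9947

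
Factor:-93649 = - 71^1*1319^1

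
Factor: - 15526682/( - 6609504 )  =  7763341/3304752= 2^(-4)*3^( - 1 )*11^( - 2)*569^( - 1)*2083^1*3727^1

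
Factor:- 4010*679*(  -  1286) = 2^2*5^1 * 7^1*97^1*401^1*643^1= 3501507940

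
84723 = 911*93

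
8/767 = 8/767 = 0.01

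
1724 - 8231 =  - 6507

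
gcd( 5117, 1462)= 731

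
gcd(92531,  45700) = 1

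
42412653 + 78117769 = 120530422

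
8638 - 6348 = 2290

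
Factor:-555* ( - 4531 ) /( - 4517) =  - 3^1*5^1 * 23^1*37^1 * 197^1 * 4517^ ( - 1)  =  - 2514705/4517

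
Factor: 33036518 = 2^1*16518259^1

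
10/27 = 10/27 =0.37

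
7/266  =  1/38 = 0.03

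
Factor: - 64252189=  -  64252189^1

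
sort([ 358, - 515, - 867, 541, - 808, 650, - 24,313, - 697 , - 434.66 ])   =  [  -  867, - 808, - 697, - 515, - 434.66, - 24,313, 358, 541,650] 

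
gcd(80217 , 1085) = 1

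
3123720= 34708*90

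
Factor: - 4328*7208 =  - 31196224=   - 2^6*17^1*53^1*541^1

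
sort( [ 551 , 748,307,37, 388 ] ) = [37, 307, 388,551,748] 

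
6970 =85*82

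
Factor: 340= 2^2*5^1 * 17^1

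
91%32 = 27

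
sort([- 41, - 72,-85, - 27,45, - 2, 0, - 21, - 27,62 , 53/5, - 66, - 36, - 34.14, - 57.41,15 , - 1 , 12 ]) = [-85, - 72, - 66, - 57.41, - 41,-36, - 34.14, - 27, - 27, - 21, - 2,  -  1, 0,53/5,12,  15, 45,62]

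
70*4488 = 314160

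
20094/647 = 31+37/647 = 31.06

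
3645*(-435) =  - 1585575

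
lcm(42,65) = 2730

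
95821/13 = 7370 + 11/13 = 7370.85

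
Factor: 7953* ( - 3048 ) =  - 2^3*3^2 * 11^1* 127^1*241^1 =- 24240744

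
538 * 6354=3418452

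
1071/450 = 119/50 = 2.38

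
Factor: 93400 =2^3*5^2*467^1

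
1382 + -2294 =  - 912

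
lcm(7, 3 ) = 21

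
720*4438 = 3195360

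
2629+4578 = 7207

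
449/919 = 449/919 = 0.49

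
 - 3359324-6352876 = -9712200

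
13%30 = 13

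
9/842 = 9/842 = 0.01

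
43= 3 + 40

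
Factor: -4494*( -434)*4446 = 2^3*3^3 * 7^2*13^1*19^1*31^1*107^1= 8671460616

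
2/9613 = 2/9613 = 0.00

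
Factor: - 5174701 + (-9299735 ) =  - 2^2*3^1*307^1*3929^1 = - 14474436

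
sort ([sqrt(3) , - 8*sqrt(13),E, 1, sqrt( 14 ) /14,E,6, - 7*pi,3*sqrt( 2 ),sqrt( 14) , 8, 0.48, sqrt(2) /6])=[ - 8*sqrt( 13), - 7 *pi, sqrt(2) /6, sqrt(14)/14,  0.48, 1, sqrt (3) , E,  E , sqrt( 14) , 3*sqrt ( 2 ),6, 8 ] 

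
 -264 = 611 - 875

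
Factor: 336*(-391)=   -  2^4*3^1*7^1*17^1*23^1 = -  131376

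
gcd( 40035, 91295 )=5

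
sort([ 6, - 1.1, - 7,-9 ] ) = [ - 9,-7, - 1.1, 6]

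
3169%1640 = 1529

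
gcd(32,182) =2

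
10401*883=9184083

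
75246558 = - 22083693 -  - 97330251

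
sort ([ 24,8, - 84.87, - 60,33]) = [ - 84.87, -60,8, 24, 33 ] 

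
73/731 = 73/731 = 0.10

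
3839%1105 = 524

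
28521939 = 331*86169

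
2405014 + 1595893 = 4000907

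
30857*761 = 23482177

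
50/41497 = 50/41497 = 0.00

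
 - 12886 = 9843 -22729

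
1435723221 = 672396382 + 763326839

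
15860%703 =394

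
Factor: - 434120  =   - 2^3*5^1*10853^1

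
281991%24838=8773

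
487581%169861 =147859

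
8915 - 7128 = 1787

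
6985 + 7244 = 14229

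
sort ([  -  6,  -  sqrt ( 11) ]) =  [ - 6 ,  -  sqrt(11) ] 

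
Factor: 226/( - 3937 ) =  - 2^1*31^( - 1)*113^1*127^ ( - 1)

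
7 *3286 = 23002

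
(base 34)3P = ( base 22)5h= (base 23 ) 5c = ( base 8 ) 177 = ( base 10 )127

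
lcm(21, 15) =105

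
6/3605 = 6/3605 = 0.00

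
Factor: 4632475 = 5^2 * 185299^1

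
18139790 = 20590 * 881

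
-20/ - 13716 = 5/3429 = 0.00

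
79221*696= 55137816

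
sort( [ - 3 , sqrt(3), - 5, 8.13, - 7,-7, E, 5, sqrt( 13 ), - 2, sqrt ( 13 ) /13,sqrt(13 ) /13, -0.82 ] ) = [-7,  -  7, - 5, - 3, - 2, - 0.82, sqrt(13) /13,sqrt( 13)/13, sqrt ( 3 ), E,sqrt( 13 ), 5, 8.13 ]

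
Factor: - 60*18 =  - 2^3*3^3*5^1 = - 1080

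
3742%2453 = 1289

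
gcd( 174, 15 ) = 3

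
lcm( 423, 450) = 21150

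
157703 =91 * 1733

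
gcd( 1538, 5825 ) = 1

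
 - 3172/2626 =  - 122/101 = - 1.21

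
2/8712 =1/4356=0.00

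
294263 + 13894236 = 14188499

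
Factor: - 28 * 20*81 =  - 45360= - 2^4*3^4*5^1*7^1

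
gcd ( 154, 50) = 2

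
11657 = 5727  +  5930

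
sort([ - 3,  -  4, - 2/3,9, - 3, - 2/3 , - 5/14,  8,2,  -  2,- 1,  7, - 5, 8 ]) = [  -  5, - 4 ,-3, - 3, - 2, - 1, -2/3,  -  2/3, - 5/14,2,7,8,8,  9 ]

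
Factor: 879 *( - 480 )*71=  - 2^5*3^2 * 5^1*71^1*293^1= - 29956320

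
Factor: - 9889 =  - 11^1*29^1*31^1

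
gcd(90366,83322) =6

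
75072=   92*816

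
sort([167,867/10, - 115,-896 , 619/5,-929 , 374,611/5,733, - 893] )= [ - 929,- 896 , - 893, - 115,867/10,611/5 , 619/5,167,374,733 ] 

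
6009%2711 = 587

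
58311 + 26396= 84707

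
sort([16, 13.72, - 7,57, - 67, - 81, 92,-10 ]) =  [ - 81,-67,-10,-7,13.72, 16,57, 92]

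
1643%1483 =160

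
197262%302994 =197262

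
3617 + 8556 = 12173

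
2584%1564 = 1020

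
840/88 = 9+6/11 = 9.55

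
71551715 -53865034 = 17686681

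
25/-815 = - 1 + 158/163 = -  0.03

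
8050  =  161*50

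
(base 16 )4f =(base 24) 37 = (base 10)79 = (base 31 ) 2H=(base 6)211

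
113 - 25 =88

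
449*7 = 3143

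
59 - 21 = 38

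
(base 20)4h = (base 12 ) 81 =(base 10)97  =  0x61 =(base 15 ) 67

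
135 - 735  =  -600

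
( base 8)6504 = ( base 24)5lc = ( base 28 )498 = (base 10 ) 3396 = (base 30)3N6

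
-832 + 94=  - 738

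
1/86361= 1/86361 = 0.00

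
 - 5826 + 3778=-2048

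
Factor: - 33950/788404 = - 2^( - 1 )*5^2*7^1*97^1*197101^( - 1) = -16975/394202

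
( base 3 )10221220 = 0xb46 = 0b101101000110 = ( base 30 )366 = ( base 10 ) 2886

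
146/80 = 1 + 33/40= 1.82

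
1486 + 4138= 5624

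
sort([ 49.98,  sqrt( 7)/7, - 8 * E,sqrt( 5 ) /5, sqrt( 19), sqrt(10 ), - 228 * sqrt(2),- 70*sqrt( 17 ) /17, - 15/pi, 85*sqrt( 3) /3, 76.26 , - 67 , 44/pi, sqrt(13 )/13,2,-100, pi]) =[-228*sqrt(2), - 100, - 67, - 8*E, - 70*sqrt( 17)/17,  -  15/pi, sqrt( 13) /13, sqrt(7) /7, sqrt( 5 ) /5, 2,pi , sqrt( 10), sqrt( 19 ), 44/pi, 85*sqrt (3) /3,49.98 , 76.26]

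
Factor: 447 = 3^1 * 149^1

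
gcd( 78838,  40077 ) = 1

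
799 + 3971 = 4770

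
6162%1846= 624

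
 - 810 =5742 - 6552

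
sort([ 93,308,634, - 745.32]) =[ - 745.32,93,308,634]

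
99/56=99/56 = 1.77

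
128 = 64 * 2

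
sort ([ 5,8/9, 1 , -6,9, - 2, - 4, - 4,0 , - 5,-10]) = [ - 10,-6,-5,- 4, - 4, - 2,0, 8/9,1,5,9]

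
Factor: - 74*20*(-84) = 2^5*3^1*5^1* 7^1*37^1=124320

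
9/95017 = 9/95017 = 0.00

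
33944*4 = 135776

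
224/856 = 28/107 = 0.26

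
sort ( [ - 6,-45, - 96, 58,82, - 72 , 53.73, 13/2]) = [  -  96, - 72, - 45, - 6,13/2,53.73,58, 82 ]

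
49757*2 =99514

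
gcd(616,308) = 308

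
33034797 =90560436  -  57525639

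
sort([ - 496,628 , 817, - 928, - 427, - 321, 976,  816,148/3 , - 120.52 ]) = [  -  928,-496,  -  427, - 321,-120.52,148/3, 628,816, 817,976 ] 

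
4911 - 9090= -4179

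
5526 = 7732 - 2206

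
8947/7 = 1278 +1/7 = 1278.14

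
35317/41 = 861+16/41 = 861.39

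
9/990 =1/110 = 0.01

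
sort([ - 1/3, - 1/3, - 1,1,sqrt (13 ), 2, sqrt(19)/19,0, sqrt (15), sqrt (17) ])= [ - 1, -1/3,-1/3, 0, sqrt ( 19 )/19, 1,2,sqrt(13), sqrt(15), sqrt( 17) ]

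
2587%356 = 95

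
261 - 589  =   - 328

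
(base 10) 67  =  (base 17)3g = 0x43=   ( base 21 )34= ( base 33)21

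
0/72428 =0=0.00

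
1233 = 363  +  870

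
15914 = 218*73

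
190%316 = 190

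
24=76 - 52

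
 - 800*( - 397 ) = 317600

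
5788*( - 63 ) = - 364644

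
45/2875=9/575 = 0.02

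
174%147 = 27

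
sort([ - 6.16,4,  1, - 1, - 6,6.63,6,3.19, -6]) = [ - 6.16,- 6, - 6, - 1,1, 3.19,4, 6,6.63 ] 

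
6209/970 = 6 + 389/970= 6.40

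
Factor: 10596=2^2*3^1 * 883^1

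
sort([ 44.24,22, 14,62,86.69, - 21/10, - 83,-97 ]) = [ - 97 ,-83, - 21/10, 14,22 , 44.24, 62, 86.69 ] 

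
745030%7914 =1114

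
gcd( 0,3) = 3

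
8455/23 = 367 + 14/23=367.61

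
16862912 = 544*30998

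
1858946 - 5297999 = -3439053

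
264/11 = 24 = 24.00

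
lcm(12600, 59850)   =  239400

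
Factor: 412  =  2^2*103^1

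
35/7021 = 5/1003  =  0.00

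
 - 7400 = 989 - 8389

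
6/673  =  6/673 = 0.01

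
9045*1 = 9045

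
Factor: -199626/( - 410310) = 3^( - 1) *5^( - 1)*7^3*47^( - 1) = 343/705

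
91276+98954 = 190230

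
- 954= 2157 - 3111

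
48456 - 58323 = -9867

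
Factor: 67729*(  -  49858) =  - 2^1*89^1*97^1  *257^1 * 761^1 = - 3376832482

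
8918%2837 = 407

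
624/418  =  312/209  =  1.49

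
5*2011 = 10055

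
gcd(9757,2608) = 1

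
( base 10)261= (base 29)90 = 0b100000101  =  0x105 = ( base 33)7U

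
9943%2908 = 1219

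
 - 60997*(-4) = 243988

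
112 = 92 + 20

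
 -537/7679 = - 537/7679  =  - 0.07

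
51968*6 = 311808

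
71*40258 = 2858318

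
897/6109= 897/6109 = 0.15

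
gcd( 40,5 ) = 5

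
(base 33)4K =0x98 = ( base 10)152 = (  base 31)4S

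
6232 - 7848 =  - 1616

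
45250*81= 3665250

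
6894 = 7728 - 834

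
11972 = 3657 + 8315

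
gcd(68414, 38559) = 1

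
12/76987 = 12/76987= 0.00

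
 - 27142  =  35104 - 62246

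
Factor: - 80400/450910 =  - 2^3*3^1* 5^1*673^(-1 )  =  - 120/673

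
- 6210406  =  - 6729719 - -519313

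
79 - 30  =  49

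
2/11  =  2/11 = 0.18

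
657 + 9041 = 9698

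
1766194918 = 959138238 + 807056680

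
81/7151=81/7151= 0.01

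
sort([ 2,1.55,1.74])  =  [ 1.55,1.74,2] 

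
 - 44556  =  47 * ( - 948)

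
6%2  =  0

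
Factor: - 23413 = -13^1 * 1801^1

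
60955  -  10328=50627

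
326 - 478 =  - 152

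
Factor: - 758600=  -  2^3*5^2*3793^1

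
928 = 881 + 47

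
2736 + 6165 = 8901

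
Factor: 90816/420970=96/445 = 2^5*3^1*5^( - 1)*89^( - 1)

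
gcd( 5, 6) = 1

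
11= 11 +0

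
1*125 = 125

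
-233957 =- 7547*31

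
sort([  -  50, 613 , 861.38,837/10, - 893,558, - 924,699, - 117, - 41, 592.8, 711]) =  [ - 924, - 893, - 117,-50, - 41,837/10,558 , 592.8,613 , 699,711,861.38] 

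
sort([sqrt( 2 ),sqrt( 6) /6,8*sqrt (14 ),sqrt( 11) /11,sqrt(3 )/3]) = [ sqrt(11) /11, sqrt(6 )/6 , sqrt( 3) /3, sqrt( 2), 8 * sqrt(14)] 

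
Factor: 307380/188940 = 67^(-1 )*109^1  =  109/67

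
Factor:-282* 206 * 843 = -2^2 * 3^2 * 47^1*103^1*281^1= - 48971556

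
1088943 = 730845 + 358098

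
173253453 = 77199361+96054092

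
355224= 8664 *41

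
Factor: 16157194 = 2^1 *127^1  *63611^1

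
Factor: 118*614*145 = 10505540 = 2^2*5^1*29^1*59^1*307^1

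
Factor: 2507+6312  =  8819^1 = 8819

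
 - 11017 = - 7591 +  -  3426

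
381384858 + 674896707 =1056281565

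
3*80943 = 242829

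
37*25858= 956746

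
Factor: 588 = 2^2 *3^1*7^2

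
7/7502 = 7/7502=0.00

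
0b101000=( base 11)37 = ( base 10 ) 40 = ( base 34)16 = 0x28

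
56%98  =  56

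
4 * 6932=27728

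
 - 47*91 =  - 4277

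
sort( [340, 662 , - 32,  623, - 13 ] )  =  [ - 32,-13,  340,623,  662] 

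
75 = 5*15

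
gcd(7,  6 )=1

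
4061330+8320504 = 12381834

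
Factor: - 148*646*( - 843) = 2^3*3^1*17^1* 19^1*37^1*281^1 = 80597544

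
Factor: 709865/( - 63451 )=-5^1 * 13^1 * 67^1*107^( - 1)*163^1*593^( - 1)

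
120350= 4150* 29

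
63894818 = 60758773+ 3136045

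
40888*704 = 28785152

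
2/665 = 2/665 = 0.00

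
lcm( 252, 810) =11340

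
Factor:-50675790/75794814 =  - 8445965/12632469 = - 3^(  -  1 ) * 5^1 * 11^1*31^( - 1) * 41^( - 1) *3313^( - 1)*153563^1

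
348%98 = 54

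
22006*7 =154042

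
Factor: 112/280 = 2/5 = 2^1 * 5^ ( - 1) 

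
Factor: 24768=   2^6*3^2 *43^1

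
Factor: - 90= -2^1*3^2 * 5^1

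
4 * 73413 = 293652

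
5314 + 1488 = 6802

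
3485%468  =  209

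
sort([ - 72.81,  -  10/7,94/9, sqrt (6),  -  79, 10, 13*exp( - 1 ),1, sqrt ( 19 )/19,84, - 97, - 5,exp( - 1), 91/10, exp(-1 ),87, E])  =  [ - 97,  -  79, - 72.81, - 5,  -  10/7,  sqrt( 19) /19,exp(-1 ), exp( - 1), 1, sqrt( 6), E, 13*exp(  -  1), 91/10,10,94/9,84, 87 ] 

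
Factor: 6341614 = 2^1*3170807^1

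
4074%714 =504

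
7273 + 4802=12075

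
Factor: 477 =3^2* 53^1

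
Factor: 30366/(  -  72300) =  - 21/50 = - 2^(  -  1) * 3^1 * 5^(  -  2 )*7^1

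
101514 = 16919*6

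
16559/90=183 + 89/90 = 183.99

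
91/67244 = 91/67244 = 0.00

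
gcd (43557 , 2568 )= 3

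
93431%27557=10760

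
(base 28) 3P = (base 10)109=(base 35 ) 34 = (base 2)1101101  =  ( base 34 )37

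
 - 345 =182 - 527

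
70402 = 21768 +48634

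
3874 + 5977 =9851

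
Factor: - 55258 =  - 2^1*7^1*3947^1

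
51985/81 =641 + 64/81  =  641.79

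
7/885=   7/885=0.01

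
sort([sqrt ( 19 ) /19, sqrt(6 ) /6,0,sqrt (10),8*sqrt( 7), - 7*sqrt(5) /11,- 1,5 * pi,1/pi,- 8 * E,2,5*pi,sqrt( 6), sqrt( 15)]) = [ - 8*E, - 7* sqrt( 5)/11, - 1, 0,sqrt( 19 ) /19,1/pi,sqrt ( 6 )/6,2, sqrt( 6 ), sqrt( 10),sqrt( 15),5* pi,5*pi,8 * sqrt( 7 )] 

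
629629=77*8177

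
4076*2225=9069100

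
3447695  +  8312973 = 11760668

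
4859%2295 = 269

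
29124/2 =14562 = 14562.00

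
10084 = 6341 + 3743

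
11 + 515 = 526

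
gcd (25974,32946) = 6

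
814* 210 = 170940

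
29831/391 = 1297/17= 76.29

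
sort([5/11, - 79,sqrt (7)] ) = [ - 79, 5/11 , sqrt(7 )]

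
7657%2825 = 2007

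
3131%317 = 278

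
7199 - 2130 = 5069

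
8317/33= 252 + 1/33 = 252.03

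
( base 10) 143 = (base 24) 5n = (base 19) 7A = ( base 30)4n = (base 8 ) 217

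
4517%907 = 889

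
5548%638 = 444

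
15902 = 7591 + 8311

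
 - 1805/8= - 1805/8 = - 225.62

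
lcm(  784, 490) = 3920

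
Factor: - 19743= - 3^1*6581^1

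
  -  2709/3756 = -1 + 349/1252 = - 0.72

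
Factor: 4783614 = 2^1*3^1 * 11^3*599^1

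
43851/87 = 504 + 1/29 = 504.03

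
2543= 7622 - 5079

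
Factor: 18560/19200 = 2^(-1 )*3^(  -  1)*5^(- 1 )*29^1= 29/30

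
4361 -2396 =1965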